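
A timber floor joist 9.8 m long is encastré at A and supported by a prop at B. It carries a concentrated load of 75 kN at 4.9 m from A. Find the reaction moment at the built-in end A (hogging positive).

Remove the prop at B; the released (primary) structure is a cantilever built in at A.
Downward deflection at the released point B due to the loads:
  point load 75 at a = 4.9: Pa²(3L − a)/(6EI) = 7353/EI
Flexibility coefficient — unit upward force at B: δ_{BB} = L³/(3EI) = 313.7/EI.
Compatibility at B: δ_0 − R_B·δ_{BB} = 0, so R_B = 7353/313.7 = 23.44 kN.
Moment equilibrium about A: M_A = Σ(load moments about A) − R_B·L = 367.5 − 23.44×9.8 = 137.8 kN·m.

M_A = 137.8 kN·m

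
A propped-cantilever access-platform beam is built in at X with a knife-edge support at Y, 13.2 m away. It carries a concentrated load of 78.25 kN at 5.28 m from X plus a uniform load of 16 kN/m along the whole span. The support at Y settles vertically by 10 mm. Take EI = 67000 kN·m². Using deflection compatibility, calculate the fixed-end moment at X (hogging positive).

M_X = 558.3 kN·m

Remove the prop at Y; the released (primary) structure is a cantilever built in at X.
Downward deflection at the released point Y due to the loads:
  point load 78.25 at a = 5.28: Pa²(3L − a)/(6EI) = 12478/EI
  UDL 16: wL⁴/(8EI) = 60719/EI
  δ_0 = 73197/EI
Tip deflection under a unit load at Y: L³/(3EI) = 766.7/EI.
With EI = 67000 kN·m²: δ_0 = 1.0925 m and δ_{YY} = 0.011443 m/kN.
Compatibility — the beam at Y must follow the support down by 0.01 m: δ_0 − R_Y·δ_{YY} = 0.01, so R_Y = (1.0925 − 0.01)/0.011443 = 94.6 kN.
Moment equilibrium about X: M_X = Σ(load moments about X) − R_Y·L = 1807 − 94.6×13.2 = 558.3 kN·m.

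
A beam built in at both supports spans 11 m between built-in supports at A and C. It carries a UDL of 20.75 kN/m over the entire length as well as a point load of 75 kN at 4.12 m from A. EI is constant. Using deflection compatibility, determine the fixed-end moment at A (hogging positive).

Release both end moments; the primary structure is a simply-supported span AC with redundants M_A and M_C.
End rotations of the released simple span under the applied load (×1/EI):
  at A: UDL 20.75: wL³/(24EI) = 1151/EI
  at C: UDL 20.75: wL³/(24EI) = 1151/EI
  at A: point load 75 at a = 4.12: Pab(L + b)/(6LEI) = 575.9/EI
  at C: point load 75 at a = 4.12: Pab(L + a)/(6LEI) = 487/EI
  θ_A0 = 1727/EI,  θ_C0 = 1638/EI
Flexibility coefficients: a unit moment at one end gives L/(3EI) there and L/(6EI) at the far end, so f₁₁ = f₂₂ = 3.667/EI and f₁₂ = f₂₁ = 1.833/EI.
Compatibility — zero rotation at each built-in end:
  3.667 M_A + 1.833 M_C = 1727
  1.833 M_A + 3.667 M_C = 1638
Solving the pair gives M_A = 330.1 kN·m and M_C = 281.6 kN·m (hogging).

M_A = 330.1 kN·m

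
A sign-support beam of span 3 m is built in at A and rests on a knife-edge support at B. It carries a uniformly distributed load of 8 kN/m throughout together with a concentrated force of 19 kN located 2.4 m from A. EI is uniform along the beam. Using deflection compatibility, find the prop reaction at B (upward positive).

R_B = 22.38 kN

Release the roller at B. Primary structure: cantilever fixed at A.
Downward deflection at the released point B due to the loads:
  UDL 8: wL⁴/(8EI) = 81/EI
  point load 19 at a = 2.4: Pa²(3L − a)/(6EI) = 120.4/EI
  δ_0 = 201.4/EI
Tip deflection under a unit load at B: L³/(3EI) = 9/EI.
The prop prevents deflection at B: R_B = δ_0/δ_{BB} = 201.4/9 = 22.38 kN.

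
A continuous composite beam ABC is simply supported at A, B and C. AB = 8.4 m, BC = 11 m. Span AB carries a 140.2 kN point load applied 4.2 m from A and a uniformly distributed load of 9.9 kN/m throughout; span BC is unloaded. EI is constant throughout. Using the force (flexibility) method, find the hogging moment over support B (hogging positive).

M_B = 133.4 kN·m

Release continuity at B by inserting a hinge; the redundant is the internal moment M_B. The primary structure is two simply-supported spans AB and BC.
End slopes at the hinge B, treating each span as simply supported:
  span AB: point load 140.2 at a = 4.2: Pab(L + a)/(6LEI) = 618.3/EI
  span AB: UDL 9.9: wL³/(24EI) = 244.5/EI
  relative rotation θ_0 = (862.8 + 0)/EI = 862.8/EI
A unit hogging moment at B produces rotation L₁/(3EI) + L₂/(3EI) = 6.467/EI.
Slope continuity at B: θ_0 = M_B·6.467/EI, so M_B = 862.8/6.467 = 133.4 kN·m (hogging).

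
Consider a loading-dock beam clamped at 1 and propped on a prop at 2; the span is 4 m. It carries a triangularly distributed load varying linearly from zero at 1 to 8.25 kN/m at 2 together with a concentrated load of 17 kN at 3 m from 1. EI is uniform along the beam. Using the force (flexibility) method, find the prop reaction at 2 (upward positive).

R_2 = 19.83 kN

Release the roller at 2. Primary structure: cantilever fixed at 1.
Deflection at 2 on the released cantilever, summing each load's contribution:
  triangular load, peak 8.25 at the free end: 11w₀L⁴/(120EI) = 193.6/EI
  point load 17 at a = 3: Pa²(3L − a)/(6EI) = 229.5/EI
  δ_0 = 423.1/EI
Tip deflection under a unit load at 2: L³/(3EI) = 21.33/EI.
Compatibility at 2: δ_0 − R_2·δ_{22} = 0, so R_2 = 423.1/21.33 = 19.83 kN.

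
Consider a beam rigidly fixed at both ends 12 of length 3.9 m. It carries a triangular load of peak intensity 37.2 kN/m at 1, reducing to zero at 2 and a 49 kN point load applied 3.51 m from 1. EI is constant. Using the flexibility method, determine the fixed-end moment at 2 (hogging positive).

M_2 = 34.34 kN·m

Take the two fixed-end moments M_1, M_2 as redundants; the released structure is the simple span 12.
On the primary (simply-supported) span, the end slopes from the loading are:
  at 1: triangular load, peak 37.2: w₀L³/(45EI) = 49.04/EI
  at 2: triangular load, peak 37.2: 7w₀L³/(360EI) = 42.91/EI
  at 1: point load 49 at a = 3.51: Pab(L + b)/(6LEI) = 12.3/EI
  at 2: point load 49 at a = 3.51: Pab(L + a)/(6LEI) = 21.24/EI
  θ_10 = 61.33/EI,  θ_20 = 64.15/EI
Flexibility coefficients: a unit moment at one end gives L/(3EI) there and L/(6EI) at the far end, so f₁₁ = f₂₂ = 1.3/EI and f₁₂ = f₂₁ = 0.65/EI.
Compatibility — zero rotation at each built-in end:
  1.3 M_1 + 0.65 M_2 = 61.33
  0.65 M_1 + 1.3 M_2 = 64.15
Solving the pair gives M_1 = 30.01 kN·m and M_2 = 34.34 kN·m (hogging).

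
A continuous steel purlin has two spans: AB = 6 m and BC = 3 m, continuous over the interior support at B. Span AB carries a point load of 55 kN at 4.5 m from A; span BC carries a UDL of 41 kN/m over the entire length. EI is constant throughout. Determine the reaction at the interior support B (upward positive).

Take M_B as the redundant. Released structure: two simple spans AB and BC with a hinge at B.
End slopes at the hinge B, treating each span as simply supported:
  span AB: point load 55 at a = 4.5: Pab(L + a)/(6LEI) = 108.3/EI
  span BC: UDL 41: wL³/(24EI) = 46.12/EI
  relative rotation θ_0 = (108.3 + 46.12)/EI = 154.4/EI
A unit hogging moment at B produces rotation L₁/(3EI) + L₂/(3EI) = 3/EI.
Compatibility: M_B·(L₁+L₂)/(3EI) = θ_0, giving M_B = 51.47 kN·m (hogging).
Span AB, ΣM about A with M_B applied at B: R_B^{AB}·6 = 247.5 + 51.47, so R_B^{AB} = 49.83 kN and R_A = 55 − 49.83 = 5.172 kN.
Span BC, ΣM about C: R_B^{BC}·3 = 184.5 + 51.47, so R_B^{BC} = 78.66 kN and R_C = 123 − 78.66 = 44.34 kN.
R_B = 49.83 + 78.66 = 128.5 kN.

R_B = 128.5 kN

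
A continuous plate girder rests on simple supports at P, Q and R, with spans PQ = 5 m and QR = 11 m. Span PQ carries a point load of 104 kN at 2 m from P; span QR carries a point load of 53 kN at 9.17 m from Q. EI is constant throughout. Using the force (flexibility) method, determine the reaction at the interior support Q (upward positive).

Release continuity at Q by inserting a hinge; the redundant is the internal moment M_Q. The primary structure is two simply-supported spans PQ and QR.
Rotations at Q on the released spans (each span's end-slope, ×1/EI):
  span PQ: point load 104 at a = 2: Pab(L + a)/(6LEI) = 145.6/EI
  span QR: point load 53 at a = 9.17: Pab(L + b)/(6LEI) = 172.9/EI
  relative rotation θ_0 = (145.6 + 172.9)/EI = 318.5/EI
A unit hogging moment at Q produces rotation L₁/(3EI) + L₂/(3EI) = 5.333/EI.
Compatibility: M_Q·(L₁+L₂)/(3EI) = θ_0, giving M_Q = 59.72 kN·m (hogging).
Span PQ, ΣM about P with M_Q applied at Q: R_Q^{PQ}·5 = 208 + 59.72, so R_Q^{PQ} = 53.54 kN and R_P = 104 − 53.54 = 50.46 kN.
Span QR, ΣM about R: R_Q^{QR}·11 = 96.99 + 59.72, so R_Q^{QR} = 14.25 kN and R_R = 53 − 14.25 = 38.75 kN.
R_Q = 53.54 + 14.25 = 67.79 kN.

R_Q = 67.79 kN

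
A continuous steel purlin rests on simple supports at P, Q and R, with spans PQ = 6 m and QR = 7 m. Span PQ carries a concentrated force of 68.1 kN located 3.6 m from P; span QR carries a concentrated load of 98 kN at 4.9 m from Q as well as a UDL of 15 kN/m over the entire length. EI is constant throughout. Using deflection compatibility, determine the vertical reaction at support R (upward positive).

R_R = 101.7 kN

Take M_Q as the redundant. Released structure: two simple spans PQ and QR with a hinge at Q.
End slopes at the hinge Q, treating each span as simply supported:
  span PQ: point load 68.1 at a = 3.6: Pab(L + a)/(6LEI) = 156.9/EI
  span QR: point load 98 at a = 4.9: Pab(L + b)/(6LEI) = 218.5/EI
  span QR: UDL 15: wL³/(24EI) = 214.4/EI
  relative rotation θ_0 = (156.9 + 432.9)/EI = 589.8/EI
A unit hogging moment at Q produces rotation L₁/(3EI) + L₂/(3EI) = 4.333/EI.
Slope continuity at Q: θ_0 = M_Q·4.333/EI, so M_Q = 589.8/4.333 = 136.1 kN·m (hogging).
Span QR, ΣM about R: R_Q^{QR}·7 = 573.3 + 136.1, so R_Q^{QR} = 101.3 kN and R_R = 203 − 101.3 = 101.7 kN.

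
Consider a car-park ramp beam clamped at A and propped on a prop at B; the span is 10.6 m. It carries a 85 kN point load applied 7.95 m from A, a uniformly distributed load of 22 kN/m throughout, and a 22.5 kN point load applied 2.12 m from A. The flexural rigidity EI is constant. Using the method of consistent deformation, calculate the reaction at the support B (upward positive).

Release the roller at B. Primary structure: cantilever fixed at A.
Downward deflection at the released point B due to the loads:
  point load 85 at a = 7.95: Pa²(3L − a)/(6EI) = 21355/EI
  UDL 22: wL⁴/(8EI) = 34718/EI
  point load 22.5 at a = 2.12: Pa²(3L − a)/(6EI) = 500.2/EI
  δ_0 = 56573/EI
Tip deflection under a unit load at B: L³/(3EI) = 397/EI.
The prop prevents deflection at B: R_B = δ_0/δ_{BB} = 56573/397 = 142.5 kN.

R_B = 142.5 kN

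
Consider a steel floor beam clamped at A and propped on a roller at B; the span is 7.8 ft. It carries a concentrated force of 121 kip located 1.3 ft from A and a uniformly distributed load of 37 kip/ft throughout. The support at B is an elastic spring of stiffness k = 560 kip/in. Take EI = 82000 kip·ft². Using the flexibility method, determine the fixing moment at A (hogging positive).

Choose R_B as the redundant. The primary structure is the cantilever fixed at A.
Primary-structure tip deflection at B by superposition:
  point load 121 at a = 1.3: Pa²(3L − a)/(6EI) = 753.2/EI
  UDL 37: wL⁴/(8EI) = 17119/EI
  δ_0 = 17873/EI
Flexibility coefficient — unit upward force at B: δ_{BB} = L³/(3EI) = 158.2/EI.
With EI = 82000 kip·ft²: δ_0 = 0.21796 ft and δ_{BB} = 0.001929 ft/kip.
Compatibility — the spring shortens by R_B/k under the reaction it provides: δ_0 − R_B·δ_{BB} = R_B/k. With 1/k = 1/(560×12) ft/kip = 0.000149 ft/kip, R_B = δ_0 / (δ_{BB} + 1/k) = 0.21796 / (0.001929 + 0.000149) = 104.9 kip.
Moment equilibrium about A: M_A = Σ(load moments about A) − R_B·L = 1283 − 104.9×7.8 = 464.7 kip·ft.

M_A = 464.7 kip·ft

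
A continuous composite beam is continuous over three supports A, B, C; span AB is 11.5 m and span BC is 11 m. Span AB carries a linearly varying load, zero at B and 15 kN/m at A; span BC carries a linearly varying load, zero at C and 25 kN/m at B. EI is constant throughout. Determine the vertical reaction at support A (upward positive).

R_A = 43.78 kN

Take M_B as the redundant. Released structure: two simple spans AB and BC with a hinge at B.
Discontinuity in slope at B on the released structure — sum the simple-span end rotations:
  span AB: triangular load, peak 15: 7w₀L³/(360EI) = 443.6/EI
  span BC: triangular load, peak 25: w₀L³/(45EI) = 739.4/EI
  relative rotation θ_0 = (443.6 + 739.4)/EI = 1183/EI
A unit hogging moment at B produces rotation L₁/(3EI) + L₂/(3EI) = 7.5/EI.
Slope continuity at B: θ_0 = M_B·7.5/EI, so M_B = 1183/7.5 = 157.7 kN·m (hogging).
Span AB, ΣM about A with M_B applied at B: R_B^{AB}·11.5 = 330.6 + 157.7, so R_B^{AB} = 42.47 kN and R_A = 86.25 − 42.47 = 43.78 kN.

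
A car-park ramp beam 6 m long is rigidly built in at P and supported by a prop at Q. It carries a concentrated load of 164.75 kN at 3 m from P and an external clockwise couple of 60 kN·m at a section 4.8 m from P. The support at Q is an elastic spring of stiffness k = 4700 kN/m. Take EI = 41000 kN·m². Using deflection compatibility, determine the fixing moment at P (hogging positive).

M_P = 201.7 kN·m

Choose R_Q as the redundant. The primary structure is the cantilever fixed at P.
Downward deflection at the released point Q due to the loads:
  point load 164.75 at a = 3: Pa²(3L − a)/(6EI) = 3707/EI
  clockwise couple 60 at a = 4.8: M₀a(2L − a)/(2EI) = 1037/EI
  δ_0 = 4744/EI
Tip deflection under a unit load at Q: L³/(3EI) = 72/EI.
With EI = 41000 kN·m²: δ_0 = 0.1157 m and δ_{QQ} = 0.001756 m/kN.
Compatibility — the spring shortens by R_Q/k under the reaction it provides: δ_0 − R_Q·δ_{QQ} = R_Q/k. With 1/k = 0.000213 m/kN, R_Q = δ_0 / (δ_{QQ} + 1/k) = 0.1157 / (0.001756 + 0.000213) = 58.76 kN.
Moment equilibrium about P: M_P = Σ(load moments about P) − R_Q·L = 554.2 − 58.76×6 = 201.7 kN·m.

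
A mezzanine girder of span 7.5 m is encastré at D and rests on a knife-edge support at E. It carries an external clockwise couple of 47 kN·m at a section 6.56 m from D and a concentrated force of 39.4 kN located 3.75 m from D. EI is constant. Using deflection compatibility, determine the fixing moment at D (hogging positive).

M_D = 33.01 kN·m

Remove the prop at E; the released (primary) structure is a cantilever built in at D.
Downward deflection at the released point E due to the loads:
  clockwise couple 47 at a = 6.56: M₀a(2L − a)/(2EI) = 1301/EI
  point load 39.4 at a = 3.75: Pa²(3L − a)/(6EI) = 1731/EI
  δ_0 = 3033/EI
Tip deflection under a unit load at E: L³/(3EI) = 140.6/EI.
The prop prevents deflection at E: R_E = δ_0/δ_{EE} = 3033/140.6 = 21.56 kN.
Moment equilibrium about D: M_D = Σ(load moments about D) − R_E·L = 194.8 − 21.56×7.5 = 33.01 kN·m.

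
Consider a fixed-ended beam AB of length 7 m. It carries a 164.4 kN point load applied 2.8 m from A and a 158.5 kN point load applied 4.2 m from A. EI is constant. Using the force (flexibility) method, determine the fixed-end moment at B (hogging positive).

M_B = 270.2 kN·m

Take the two fixed-end moments M_A, M_B as redundants; the released structure is the simple span AB.
Simple-span end rotations at A and B under the given loads:
  at A: point load 164.4 at a = 2.8: Pab(L + b)/(6LEI) = 515.6/EI
  at B: point load 164.4 at a = 2.8: Pab(L + a)/(6LEI) = 451.1/EI
  at A: point load 158.5 at a = 4.2: Pab(L + b)/(6LEI) = 434.9/EI
  at B: point load 158.5 at a = 4.2: Pab(L + a)/(6LEI) = 497.1/EI
  θ_A0 = 950.5/EI,  θ_B0 = 948.2/EI
Flexibility coefficients: a unit moment at one end gives L/(3EI) there and L/(6EI) at the far end, so f₁₁ = f₂₂ = 2.333/EI and f₁₂ = f₂₁ = 1.167/EI.
Compatibility — zero rotation at each built-in end:
  2.333 M_A + 1.167 M_B = 950.5
  1.167 M_A + 2.333 M_B = 948.2
Solving the pair gives M_A = 272.2 kN·m and M_B = 270.2 kN·m (hogging).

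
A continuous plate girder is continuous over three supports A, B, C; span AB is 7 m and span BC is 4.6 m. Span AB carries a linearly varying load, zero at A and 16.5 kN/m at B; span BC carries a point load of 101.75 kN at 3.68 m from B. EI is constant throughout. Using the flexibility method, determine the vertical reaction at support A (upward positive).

R_A = 12.06 kN

Take M_B as the redundant. Released structure: two simple spans AB and BC with a hinge at B.
End slopes at the hinge B, treating each span as simply supported:
  span AB: triangular load, peak 16.5: w₀L³/(45EI) = 125.8/EI
  span BC: point load 101.75 at a = 3.68: Pab(L + b)/(6LEI) = 68.9/EI
  relative rotation θ_0 = (125.8 + 68.9)/EI = 194.7/EI
A unit hogging moment at B produces rotation L₁/(3EI) + L₂/(3EI) = 3.867/EI.
Compatibility: M_B·(L₁+L₂)/(3EI) = θ_0, giving M_B = 50.34 kN·m (hogging).
Span AB, ΣM about A with M_B applied at B: R_B^{AB}·7 = 269.5 + 50.34, so R_B^{AB} = 45.69 kN and R_A = 57.75 − 45.69 = 12.06 kN.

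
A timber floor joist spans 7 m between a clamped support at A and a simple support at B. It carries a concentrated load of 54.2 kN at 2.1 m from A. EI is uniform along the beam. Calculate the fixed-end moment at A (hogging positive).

M_A = 67.72 kN·m

Release the roller at B. Primary structure: cantilever fixed at A.
Primary-structure tip deflection at B by superposition:
  point load 54.2 at a = 2.1: Pa²(3L − a)/(6EI) = 752.9/EI
Tip deflection under a unit load at B: L³/(3EI) = 114.3/EI.
Compatibility at B: δ_0 − R_B·δ_{BB} = 0, so R_B = 752.9/114.3 = 6.585 kN.
Moment equilibrium about A: M_A = Σ(load moments about A) − R_B·L = 113.8 − 6.585×7 = 67.72 kN·m.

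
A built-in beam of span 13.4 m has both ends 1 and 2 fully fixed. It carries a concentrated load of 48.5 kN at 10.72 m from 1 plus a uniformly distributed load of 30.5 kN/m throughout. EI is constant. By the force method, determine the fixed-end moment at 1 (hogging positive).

Take the two fixed-end moments M_1, M_2 as redundants; the released structure is the simple span 12.
End rotations of the released simple span under the applied load (×1/EI):
  at 1: point load 48.5 at a = 10.72: Pab(L + b)/(6LEI) = 278.7/EI
  at 2: point load 48.5 at a = 10.72: Pab(L + a)/(6LEI) = 418/EI
  at 1: UDL 30.5: wL³/(24EI) = 3058/EI
  at 2: UDL 30.5: wL³/(24EI) = 3058/EI
  θ_10 = 3336/EI,  θ_20 = 3476/EI
Flexibility coefficients: a unit moment at one end gives L/(3EI) there and L/(6EI) at the far end, so f₁₁ = f₂₂ = 4.467/EI and f₁₂ = f₂₁ = 2.233/EI.
Compatibility — zero rotation at each built-in end:
  4.467 M_1 + 2.233 M_2 = 3336
  2.233 M_1 + 4.467 M_2 = 3476
Solving the pair gives M_1 = 477.2 kN·m and M_2 = 539.6 kN·m (hogging).

M_1 = 477.2 kN·m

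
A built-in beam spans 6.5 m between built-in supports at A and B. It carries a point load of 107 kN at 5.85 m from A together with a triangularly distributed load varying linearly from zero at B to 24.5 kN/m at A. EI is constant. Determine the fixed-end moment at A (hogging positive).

M_A = 58.02 kN·m

Take the two fixed-end moments M_A, M_B as redundants; the released structure is the simple span AB.
On the primary (simply-supported) span, the end slopes from the loading are:
  at A: point load 107 at a = 5.85: Pab(L + b)/(6LEI) = 74.59/EI
  at B: point load 107 at a = 5.85: Pab(L + a)/(6LEI) = 128.8/EI
  at A: triangular load, peak 24.5: w₀L³/(45EI) = 149.5/EI
  at B: triangular load, peak 24.5: 7w₀L³/(360EI) = 130.8/EI
  θ_A0 = 224.1/EI,  θ_B0 = 259.7/EI
Flexibility coefficients: a unit moment at one end gives L/(3EI) there and L/(6EI) at the far end, so f₁₁ = f₂₂ = 2.167/EI and f₁₂ = f₂₁ = 1.083/EI.
Compatibility — zero rotation at each built-in end:
  2.167 M_A + 1.083 M_B = 224.1
  1.083 M_A + 2.167 M_B = 259.7
Solving the pair gives M_A = 58.02 kN·m and M_B = 90.84 kN·m (hogging).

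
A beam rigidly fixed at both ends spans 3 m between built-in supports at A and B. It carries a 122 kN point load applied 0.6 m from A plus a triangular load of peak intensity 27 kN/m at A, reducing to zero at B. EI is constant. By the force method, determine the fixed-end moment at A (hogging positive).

M_A = 59 kN·m

Release both end moments; the primary structure is a simply-supported span AB with redundants M_A and M_B.
On the primary (simply-supported) span, the end slopes from the loading are:
  at A: point load 122 at a = 0.6: Pab(L + b)/(6LEI) = 52.7/EI
  at B: point load 122 at a = 0.6: Pab(L + a)/(6LEI) = 35.14/EI
  at A: triangular load, peak 27: w₀L³/(45EI) = 16.2/EI
  at B: triangular load, peak 27: 7w₀L³/(360EI) = 14.18/EI
  θ_A0 = 68.9/EI,  θ_B0 = 49.31/EI
Flexibility coefficients: a unit moment at one end gives L/(3EI) there and L/(6EI) at the far end, so f₁₁ = f₂₂ = 1/EI and f₁₂ = f₂₁ = 0.5/EI.
Compatibility — zero rotation at each built-in end:
  1 M_A + 0.5 M_B = 68.9
  0.5 M_A + 1 M_B = 49.31
Solving the pair gives M_A = 59 kN·m and M_B = 19.81 kN·m (hogging).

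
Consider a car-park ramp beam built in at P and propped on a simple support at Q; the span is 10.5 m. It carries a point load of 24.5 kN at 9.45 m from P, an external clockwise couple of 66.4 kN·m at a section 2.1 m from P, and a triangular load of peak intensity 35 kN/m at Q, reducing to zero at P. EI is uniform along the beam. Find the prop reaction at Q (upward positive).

Release the roller at Q. Primary structure: cantilever fixed at P.
Primary-structure tip deflection at Q by superposition:
  point load 24.5 at a = 9.45: Pa²(3L − a)/(6EI) = 8041/EI
  clockwise couple 66.4 at a = 2.1: M₀a(2L − a)/(2EI) = 1318/EI
  triangular load, peak 35 at the free end: 11w₀L⁴/(120EI) = 38997/EI
  δ_0 = 48356/EI
Flexibility coefficient — unit upward force at Q: δ_{QQ} = L³/(3EI) = 385.9/EI.
Compatibility at Q: δ_0 − R_Q·δ_{QQ} = 0, so R_Q = 48356/385.9 = 125.3 kN.

R_Q = 125.3 kN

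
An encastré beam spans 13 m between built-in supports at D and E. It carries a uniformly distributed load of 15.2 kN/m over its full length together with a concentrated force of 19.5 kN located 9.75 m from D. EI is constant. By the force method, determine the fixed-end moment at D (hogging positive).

Release both end moments; the primary structure is a simply-supported span DE with redundants M_D and M_E.
End rotations of the released simple span under the applied load (×1/EI):
  at D: UDL 15.2: wL³/(24EI) = 1391/EI
  at E: UDL 15.2: wL³/(24EI) = 1391/EI
  at D: point load 19.5 at a = 9.75: Pab(L + b)/(6LEI) = 128.7/EI
  at E: point load 19.5 at a = 9.75: Pab(L + a)/(6LEI) = 180.2/EI
  θ_D0 = 1520/EI,  θ_E0 = 1572/EI
Flexibility coefficients: a unit moment at one end gives L/(3EI) there and L/(6EI) at the far end, so f₁₁ = f₂₂ = 4.333/EI and f₁₂ = f₂₁ = 2.167/EI.
Compatibility — zero rotation at each built-in end:
  4.333 M_D + 2.167 M_E = 1520
  2.167 M_D + 4.333 M_E = 1572
Solving the pair gives M_D = 225.9 kN·m and M_E = 249.7 kN·m (hogging).

M_D = 225.9 kN·m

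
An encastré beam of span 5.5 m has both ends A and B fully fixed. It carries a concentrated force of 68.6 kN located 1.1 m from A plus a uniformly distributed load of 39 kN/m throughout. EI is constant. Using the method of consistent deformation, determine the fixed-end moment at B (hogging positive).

Take the two fixed-end moments M_A, M_B as redundants; the released structure is the simple span AB.
Simple-span end rotations at A and B under the given loads:
  at A: point load 68.6 at a = 1.1: Pab(L + b)/(6LEI) = 99.61/EI
  at B: point load 68.6 at a = 1.1: Pab(L + a)/(6LEI) = 66.4/EI
  at A: UDL 39: wL³/(24EI) = 270.4/EI
  at B: UDL 39: wL³/(24EI) = 270.4/EI
  θ_A0 = 370/EI,  θ_B0 = 336.8/EI
Flexibility coefficients: a unit moment at one end gives L/(3EI) there and L/(6EI) at the far end, so f₁₁ = f₂₂ = 1.833/EI and f₁₂ = f₂₁ = 0.9167/EI.
Compatibility — zero rotation at each built-in end:
  1.833 M_A + 0.9167 M_B = 370
  0.9167 M_A + 1.833 M_B = 336.8
Solving the pair gives M_A = 146.6 kN·m and M_B = 110.4 kN·m (hogging).

M_B = 110.4 kN·m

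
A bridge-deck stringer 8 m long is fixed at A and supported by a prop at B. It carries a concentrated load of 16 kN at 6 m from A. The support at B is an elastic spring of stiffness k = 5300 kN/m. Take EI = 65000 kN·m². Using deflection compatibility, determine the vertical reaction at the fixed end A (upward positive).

Take the reaction at B as the redundant and release it; the primary structure is a cantilever fixed at A.
Deflection at B on the released cantilever, summing each load's contribution:
  point load 16 at a = 6: Pa²(3L − a)/(6EI) = 1728/EI
Tip deflection under a unit load at B: L³/(3EI) = 170.7/EI.
With EI = 65000 kN·m²: δ_0 = 0.026585 m and δ_{BB} = 0.002626 m/kN.
Compatibility — the spring shortens by R_B/k under the reaction it provides: δ_0 − R_B·δ_{BB} = R_B/k. With 1/k = 0.000189 m/kN, R_B = δ_0 / (δ_{BB} + 1/k) = 0.026585 / (0.002626 + 0.000189) = 9.446 kN.
Vertical equilibrium: R_A = ΣP − R_B = 16 − 9.446 = 6.554 kN.

R_A = 6.554 kN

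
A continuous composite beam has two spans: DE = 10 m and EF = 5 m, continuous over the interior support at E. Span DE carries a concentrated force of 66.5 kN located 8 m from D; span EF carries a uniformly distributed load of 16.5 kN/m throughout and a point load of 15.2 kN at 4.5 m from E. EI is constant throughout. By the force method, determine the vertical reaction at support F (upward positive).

Release continuity at E by inserting a hinge; the redundant is the internal moment M_E. The primary structure is two simply-supported spans DE and EF.
Rotations at E on the released spans (each span's end-slope, ×1/EI):
  span DE: point load 66.5 at a = 8: Pab(L + a)/(6LEI) = 319.2/EI
  span EF: UDL 16.5: wL³/(24EI) = 85.94/EI
  span EF: point load 15.2 at a = 4.5: Pab(L + b)/(6LEI) = 6.27/EI
  relative rotation θ_0 = (319.2 + 92.21)/EI = 411.4/EI
A unit hogging moment at E produces rotation L₁/(3EI) + L₂/(3EI) = 5/EI.
Slope continuity at E: θ_0 = M_E·5/EI, so M_E = 411.4/5 = 82.28 kN·m (hogging).
Span EF, ΣM about F: R_E^{EF}·5 = 213.8 + 82.28, so R_E^{EF} = 59.23 kN and R_F = 97.7 − 59.23 = 38.47 kN.

R_F = 38.47 kN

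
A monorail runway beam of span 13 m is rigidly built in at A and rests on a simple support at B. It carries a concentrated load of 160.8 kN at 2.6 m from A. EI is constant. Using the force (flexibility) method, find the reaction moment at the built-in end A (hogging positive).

Choose R_B as the redundant. The primary structure is the cantilever fixed at A.
Free-end deflection of the primary structure under the applied loading (downward +):
  point load 160.8 at a = 2.6: Pa²(3L − a)/(6EI) = 6595/EI
Flexibility coefficient — unit upward force at B: δ_{BB} = L³/(3EI) = 732.3/EI.
The prop prevents deflection at B: R_B = δ_0/δ_{BB} = 6595/732.3 = 9.005 kN.
Moment equilibrium about A: M_A = Σ(load moments about A) − R_B·L = 418.1 − 9.005×13 = 301 kN·m.

M_A = 301 kN·m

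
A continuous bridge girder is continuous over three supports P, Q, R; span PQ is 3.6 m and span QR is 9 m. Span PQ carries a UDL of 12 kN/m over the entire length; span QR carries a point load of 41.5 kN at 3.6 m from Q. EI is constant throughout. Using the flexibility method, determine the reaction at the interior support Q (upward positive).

R_Q = 68.58 kN

Take M_Q as the redundant. Released structure: two simple spans PQ and QR with a hinge at Q.
Discontinuity in slope at Q on the released structure — sum the simple-span end rotations:
  span PQ: UDL 12: wL³/(24EI) = 23.33/EI
  span QR: point load 41.5 at a = 3.6: Pab(L + b)/(6LEI) = 215.1/EI
  relative rotation θ_0 = (23.33 + 215.1)/EI = 238.5/EI
A unit hogging moment at Q produces rotation L₁/(3EI) + L₂/(3EI) = 4.2/EI.
Slope continuity at Q: θ_0 = M_Q·4.2/EI, so M_Q = 238.5/4.2 = 56.78 kN·m (hogging).
Span PQ, ΣM about P with M_Q applied at Q: R_Q^{PQ}·3.6 = 77.76 + 56.78, so R_Q^{PQ} = 37.37 kN and R_P = 43.2 − 37.37 = 5.829 kN.
Span QR, ΣM about R: R_Q^{QR}·9 = 224.1 + 56.78, so R_Q^{QR} = 31.21 kN and R_R = 41.5 − 31.21 = 10.29 kN.
R_Q = 37.37 + 31.21 = 68.58 kN.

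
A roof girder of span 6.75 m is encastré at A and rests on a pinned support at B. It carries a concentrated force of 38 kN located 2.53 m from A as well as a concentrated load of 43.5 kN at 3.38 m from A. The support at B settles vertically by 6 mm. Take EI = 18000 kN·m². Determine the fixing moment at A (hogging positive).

M_A = 111 kN·m

Release the roller at B. Primary structure: cantilever fixed at A.
Free-end deflection of the primary structure under the applied loading (downward +):
  point load 38 at a = 2.53: Pa²(3L − a)/(6EI) = 718.4/EI
  point load 43.5 at a = 3.38: Pa²(3L − a)/(6EI) = 1397/EI
  δ_0 = 2116/EI
Flexibility coefficient — unit upward force at B: δ_{BB} = L³/(3EI) = 102.5/EI.
With EI = 18000 kN·m²: δ_0 = 0.11754 m and δ_{BB} = 0.005695 m/kN.
Compatibility — the beam at B must follow the support down by 0.006 m: δ_0 − R_B·δ_{BB} = 0.006, so R_B = (0.11754 − 0.006)/0.005695 = 19.58 kN.
Moment equilibrium about A: M_A = Σ(load moments about A) − R_B·L = 243.2 − 19.58×6.75 = 111 kN·m.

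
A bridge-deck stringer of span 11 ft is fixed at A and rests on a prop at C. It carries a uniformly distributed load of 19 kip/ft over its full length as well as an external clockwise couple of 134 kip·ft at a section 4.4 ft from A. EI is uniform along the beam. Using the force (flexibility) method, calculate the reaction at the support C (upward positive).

Choose R_C as the redundant. The primary structure is the cantilever fixed at A.
Free-end deflection of the primary structure under the applied loading (downward +):
  UDL 19: wL⁴/(8EI) = 34772/EI
  clockwise couple 134 at a = 4.4: M₀a(2L − a)/(2EI) = 5188/EI
  δ_0 = 39961/EI
Flexibility coefficient — unit upward force at C: δ_{CC} = L³/(3EI) = 443.7/EI.
The prop prevents deflection at C: R_C = δ_0/δ_{CC} = 39961/443.7 = 90.07 kip.

R_C = 90.07 kip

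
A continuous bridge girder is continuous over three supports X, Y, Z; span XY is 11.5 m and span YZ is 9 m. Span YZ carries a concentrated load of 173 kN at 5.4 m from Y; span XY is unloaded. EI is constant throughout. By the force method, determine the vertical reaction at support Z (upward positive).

Release continuity at Y by inserting a hinge; the redundant is the internal moment M_Y. The primary structure is two simply-supported spans XY and YZ.
Rotations at Y on the released spans (each span's end-slope, ×1/EI):
  span YZ: point load 173 at a = 5.4: Pab(L + b)/(6LEI) = 784.7/EI
  relative rotation θ_0 = (0 + 784.7)/EI = 784.7/EI
A unit hogging moment at Y produces rotation L₁/(3EI) + L₂/(3EI) = 6.833/EI.
Slope continuity at Y: θ_0 = M_Y·6.833/EI, so M_Y = 784.7/6.833 = 114.8 kN·m (hogging).
Span YZ, ΣM about Z: R_Y^{YZ}·9 = 622.8 + 114.8, so R_Y^{YZ} = 81.96 kN and R_Z = 173 − 81.96 = 91.04 kN.

R_Z = 91.04 kN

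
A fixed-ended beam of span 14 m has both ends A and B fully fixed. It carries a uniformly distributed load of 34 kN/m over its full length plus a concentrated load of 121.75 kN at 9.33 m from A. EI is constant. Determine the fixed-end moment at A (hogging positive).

Take the two fixed-end moments M_A, M_B as redundants; the released structure is the simple span AB.
Simple-span end rotations at A and B under the given loads:
  at A: UDL 34: wL³/(24EI) = 3887/EI
  at B: UDL 34: wL³/(24EI) = 3887/EI
  at A: point load 121.75 at a = 9.33: Pab(L + b)/(6LEI) = 1179/EI
  at B: point load 121.75 at a = 9.33: Pab(L + a)/(6LEI) = 1473/EI
  θ_A0 = 5066/EI,  θ_B0 = 5361/EI
Flexibility coefficients: a unit moment at one end gives L/(3EI) there and L/(6EI) at the far end, so f₁₁ = f₂₂ = 4.667/EI and f₁₂ = f₂₁ = 2.333/EI.
Compatibility — zero rotation at each built-in end:
  4.667 M_A + 2.333 M_B = 5066
  2.333 M_A + 4.667 M_B = 5361
Solving the pair gives M_A = 681.7 kN·m and M_B = 807.9 kN·m (hogging).

M_A = 681.7 kN·m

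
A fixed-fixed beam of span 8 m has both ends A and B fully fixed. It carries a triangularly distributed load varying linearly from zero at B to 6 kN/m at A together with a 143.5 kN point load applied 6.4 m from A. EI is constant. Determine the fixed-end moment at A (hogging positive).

M_A = 55.94 kN·m

Take the two fixed-end moments M_A, M_B as redundants; the released structure is the simple span AB.
Simple-span end rotations at A and B under the given loads:
  at A: triangular load, peak 6: w₀L³/(45EI) = 68.27/EI
  at B: triangular load, peak 6: 7w₀L³/(360EI) = 59.73/EI
  at A: point load 143.5 at a = 6.4: Pab(L + b)/(6LEI) = 293.9/EI
  at B: point load 143.5 at a = 6.4: Pab(L + a)/(6LEI) = 440.8/EI
  θ_A0 = 362.2/EI,  θ_B0 = 500.6/EI
Flexibility coefficients: a unit moment at one end gives L/(3EI) there and L/(6EI) at the far end, so f₁₁ = f₂₂ = 2.667/EI and f₁₂ = f₂₁ = 1.333/EI.
Compatibility — zero rotation at each built-in end:
  2.667 M_A + 1.333 M_B = 362.2
  1.333 M_A + 2.667 M_B = 500.6
Solving the pair gives M_A = 55.94 kN·m and M_B = 159.7 kN·m (hogging).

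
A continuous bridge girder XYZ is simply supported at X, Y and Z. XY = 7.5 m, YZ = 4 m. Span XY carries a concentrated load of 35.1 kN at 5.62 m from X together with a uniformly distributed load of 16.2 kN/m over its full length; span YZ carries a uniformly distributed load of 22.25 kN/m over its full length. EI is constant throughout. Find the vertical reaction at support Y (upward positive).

R_Y = 176.8 kN

Insert a hinge at Y; M_Y is the redundant, and each span becomes simply supported.
Discontinuity in slope at Y on the released structure — sum the simple-span end rotations:
  span XY: point load 35.1 at a = 5.62: Pab(L + a)/(6LEI) = 108.1/EI
  span XY: UDL 16.2: wL³/(24EI) = 284.8/EI
  span YZ: UDL 22.25: wL³/(24EI) = 59.33/EI
  relative rotation θ_0 = (392.9 + 59.33)/EI = 452.2/EI
A unit hogging moment at Y produces rotation L₁/(3EI) + L₂/(3EI) = 3.833/EI.
Slope continuity at Y: θ_0 = M_Y·3.833/EI, so M_Y = 452.2/3.833 = 118 kN·m (hogging).
Span XY, ΣM about X with M_Y applied at Y: R_Y^{XY}·7.5 = 652.9 + 118, so R_Y^{XY} = 102.8 kN and R_X = 156.6 − 102.8 = 53.82 kN.
Span YZ, ΣM about Z: R_Y^{YZ}·4 = 178 + 118, so R_Y^{YZ} = 73.99 kN and R_Z = 89 − 73.99 = 15.01 kN.
R_Y = 102.8 + 73.99 = 176.8 kN.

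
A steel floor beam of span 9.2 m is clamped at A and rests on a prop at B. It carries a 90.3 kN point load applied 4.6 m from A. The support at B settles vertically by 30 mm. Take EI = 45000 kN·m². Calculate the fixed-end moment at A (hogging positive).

Remove the prop at B; the released (primary) structure is a cantilever built in at A.
Free-end deflection of the primary structure under the applied loading (downward +):
  point load 90.3 at a = 4.6: Pa²(3L − a)/(6EI) = 7325/EI
Tip deflection under a unit load at B: L³/(3EI) = 259.6/EI.
With EI = 45000 kN·m²: δ_0 = 0.16277 m and δ_{BB} = 0.005768 m/kN.
Compatibility — the beam at B must follow the support down by 0.03 m: δ_0 − R_B·δ_{BB} = 0.03, so R_B = (0.16277 − 0.03)/0.005768 = 23.02 kN.
Moment equilibrium about A: M_A = Σ(load moments about A) − R_B·L = 415.4 − 23.02×9.2 = 203.6 kN·m.

M_A = 203.6 kN·m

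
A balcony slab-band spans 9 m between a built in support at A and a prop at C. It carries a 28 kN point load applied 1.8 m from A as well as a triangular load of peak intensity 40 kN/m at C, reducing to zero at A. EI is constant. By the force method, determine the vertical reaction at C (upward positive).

Release the roller at C. Primary structure: cantilever fixed at A.
Free-end deflection of the primary structure under the applied loading (downward +):
  point load 28 at a = 1.8: Pa²(3L − a)/(6EI) = 381/EI
  triangular load, peak 40 at the free end: 11w₀L⁴/(120EI) = 24057/EI
  δ_0 = 24438/EI
Flexibility coefficient — unit upward force at C: δ_{CC} = L³/(3EI) = 243/EI.
Compatibility at C: δ_0 − R_C·δ_{CC} = 0, so R_C = 24438/243 = 100.6 kN.

R_C = 100.6 kN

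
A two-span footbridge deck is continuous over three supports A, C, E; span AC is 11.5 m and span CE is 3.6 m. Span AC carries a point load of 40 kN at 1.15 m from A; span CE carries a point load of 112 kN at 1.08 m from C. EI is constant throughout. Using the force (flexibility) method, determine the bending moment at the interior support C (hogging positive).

Insert a hinge at C; M_C is the redundant, and each span becomes simply supported.
End slopes at the hinge C, treating each span as simply supported:
  span AC: point load 40 at a = 1.15: Pab(L + a)/(6LEI) = 87.28/EI
  span CE: point load 112 at a = 1.08: Pab(L + b)/(6LEI) = 86.37/EI
  relative rotation θ_0 = (87.28 + 86.37)/EI = 173.7/EI
A unit hogging moment at C produces rotation L₁/(3EI) + L₂/(3EI) = 5.033/EI.
Slope continuity at C: θ_0 = M_C·5.033/EI, so M_C = 173.7/5.033 = 34.5 kN·m (hogging).

M_C = 34.5 kN·m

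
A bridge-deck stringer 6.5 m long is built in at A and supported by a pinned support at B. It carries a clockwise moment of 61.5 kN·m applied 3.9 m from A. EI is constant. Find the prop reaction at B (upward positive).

Remove the prop at B; the released (primary) structure is a cantilever built in at A.
Deflection at B on the released cantilever, summing each load's contribution:
  clockwise couple 61.5 at a = 3.9: M₀a(2L − a)/(2EI) = 1091/EI
Tip deflection under a unit load at B: L³/(3EI) = 91.54/EI.
The prop prevents deflection at B: R_B = δ_0/δ_{BB} = 1091/91.54 = 11.92 kN.

R_B = 11.92 kN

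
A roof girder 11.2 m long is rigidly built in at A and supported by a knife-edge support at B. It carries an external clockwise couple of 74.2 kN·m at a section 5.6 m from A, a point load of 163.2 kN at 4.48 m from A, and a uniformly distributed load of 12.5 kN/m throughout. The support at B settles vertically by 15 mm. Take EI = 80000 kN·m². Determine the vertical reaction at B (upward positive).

R_B = 91.34 kN

Choose R_B as the redundant. The primary structure is the cantilever fixed at A.
Free-end deflection of the primary structure under the applied loading (downward +):
  clockwise couple 74.2 at a = 5.6: M₀a(2L − a)/(2EI) = 3490/EI
  point load 163.2 at a = 4.48: Pa²(3L − a)/(6EI) = 15897/EI
  UDL 12.5: wL⁴/(8EI) = 24586/EI
  δ_0 = 43974/EI
Tip deflection under a unit load at B: L³/(3EI) = 468.3/EI.
With EI = 80000 kN·m²: δ_0 = 0.54967 m and δ_{BB} = 0.005854 m/kN.
Compatibility — the beam at B must follow the support down by 0.015 m: δ_0 − R_B·δ_{BB} = 0.015, so R_B = (0.54967 − 0.015)/0.005854 = 91.34 kN.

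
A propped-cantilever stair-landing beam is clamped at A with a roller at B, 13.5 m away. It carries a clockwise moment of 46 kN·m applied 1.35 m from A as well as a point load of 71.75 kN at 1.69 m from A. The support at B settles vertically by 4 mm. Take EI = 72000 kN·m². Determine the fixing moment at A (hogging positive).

M_A = 137.1 kN·m

Choose R_B as the redundant. The primary structure is the cantilever fixed at A.
Downward deflection at the released point B due to the loads:
  clockwise couple 46 at a = 1.35: M₀a(2L − a)/(2EI) = 796.4/EI
  point load 71.75 at a = 1.69: Pa²(3L − a)/(6EI) = 1326/EI
  δ_0 = 2122/EI
Flexibility coefficient — unit upward force at B: δ_{BB} = L³/(3EI) = 820.1/EI.
With EI = 72000 kN·m²: δ_0 = 0.029472 m and δ_{BB} = 0.011391 m/kN.
Compatibility — the beam at B must follow the support down by 0.004 m: δ_0 − R_B·δ_{BB} = 0.004, so R_B = (0.029472 − 0.004)/0.011391 = 2.236 kN.
Moment equilibrium about A: M_A = Σ(load moments about A) − R_B·L = 167.3 − 2.236×13.5 = 137.1 kN·m.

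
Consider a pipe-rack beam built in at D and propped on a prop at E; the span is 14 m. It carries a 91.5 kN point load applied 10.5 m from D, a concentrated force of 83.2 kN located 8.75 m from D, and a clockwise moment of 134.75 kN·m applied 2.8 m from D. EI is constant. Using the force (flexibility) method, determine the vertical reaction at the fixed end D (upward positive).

Take the reaction at E as the redundant and release it; the primary structure is a cantilever fixed at D.
Downward deflection at the released point E due to the loads:
  point load 91.5 at a = 10.5: Pa²(3L − a)/(6EI) = 52961/EI
  point load 83.2 at a = 8.75: Pa²(3L − a)/(6EI) = 35300/EI
  clockwise couple 134.75 at a = 2.8: M₀a(2L − a)/(2EI) = 4754/EI
  δ_0 = 93016/EI
Tip deflection under a unit load at E: L³/(3EI) = 914.7/EI.
Compatibility at E: δ_0 − R_E·δ_{EE} = 0, so R_E = 93016/914.7 = 101.7 kN.
Vertical equilibrium: R_D = ΣP − R_E = 174.7 − 101.7 = 73.01 kN.

R_D = 73.01 kN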